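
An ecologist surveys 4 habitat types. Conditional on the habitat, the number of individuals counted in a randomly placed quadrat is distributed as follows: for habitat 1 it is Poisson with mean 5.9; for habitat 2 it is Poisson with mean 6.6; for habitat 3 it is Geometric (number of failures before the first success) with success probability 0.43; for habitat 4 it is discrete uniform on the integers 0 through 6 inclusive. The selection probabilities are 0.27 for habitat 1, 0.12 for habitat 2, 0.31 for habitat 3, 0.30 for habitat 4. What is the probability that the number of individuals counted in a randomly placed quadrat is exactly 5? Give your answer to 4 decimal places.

0.1120

Conditional on each habitat, P(X = 5): 1: 0.163208; 2: 0.141969; 3: 0.0258728; 4: 0.142857.
By total probability, P(X = 5) = 0.27·0.163208 + 0.12·0.141969 + 0.31·0.0258728 + 0.3·0.142857 = 0.11198.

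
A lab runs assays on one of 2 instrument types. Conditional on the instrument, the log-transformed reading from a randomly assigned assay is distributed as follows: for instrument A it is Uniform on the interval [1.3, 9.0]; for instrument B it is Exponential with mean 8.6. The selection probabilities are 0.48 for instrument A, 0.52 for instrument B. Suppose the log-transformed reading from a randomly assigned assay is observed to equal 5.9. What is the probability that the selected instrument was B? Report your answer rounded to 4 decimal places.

0.3282

Likelihoods f(5.9 | ·): A: 0.12987; B: 0.0585538.
Posterior ∝ prior × likelihood. Numerator for B: 0.52·0.0585538 = 0.030448.
Normalizing constant: 0.48·0.12987 + 0.52·0.0585538 = 0.0927857.
P(B | observation) = 0.030448 / 0.0927857 = 0.328154.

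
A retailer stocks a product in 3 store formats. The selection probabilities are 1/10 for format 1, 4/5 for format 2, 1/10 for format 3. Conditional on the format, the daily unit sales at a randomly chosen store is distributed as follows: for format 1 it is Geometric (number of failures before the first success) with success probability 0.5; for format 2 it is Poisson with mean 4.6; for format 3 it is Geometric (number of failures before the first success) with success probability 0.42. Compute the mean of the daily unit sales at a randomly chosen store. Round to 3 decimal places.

Component means — 1: 1; 2: 4.6; 3: 1.38095.
E[X] = 0.1·1 + 0.8·4.6 + 0.1·1.38095 = 3.9181.

3.918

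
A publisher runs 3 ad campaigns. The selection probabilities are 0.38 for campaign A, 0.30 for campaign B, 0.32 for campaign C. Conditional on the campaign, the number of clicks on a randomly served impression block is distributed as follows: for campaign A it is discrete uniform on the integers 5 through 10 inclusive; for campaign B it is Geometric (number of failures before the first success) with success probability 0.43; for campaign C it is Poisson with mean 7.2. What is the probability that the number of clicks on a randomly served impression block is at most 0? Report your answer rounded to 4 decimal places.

0.1292

Conditional on each campaign, P(X ≤ 0): A: 0; B: 0.43; C: 0.000746586.
By total probability, P(X ≤ 0) = 0.38·0 + 0.3·0.43 + 0.32·0.000746586 = 0.129239.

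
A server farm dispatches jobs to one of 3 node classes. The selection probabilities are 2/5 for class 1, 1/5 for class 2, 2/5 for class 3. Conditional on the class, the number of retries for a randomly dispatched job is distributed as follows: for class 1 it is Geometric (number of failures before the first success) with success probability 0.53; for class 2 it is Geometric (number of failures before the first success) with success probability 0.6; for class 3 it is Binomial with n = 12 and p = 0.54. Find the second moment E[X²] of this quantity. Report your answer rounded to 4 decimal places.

19.2834

For each component E[X²] = Var + (mean)², giving 1: 2.45959; 2: 1.55556; 3: 44.9712.
Overall E[X²] = 0.4·2.45959 + 0.2·1.55556 + 0.4·44.9712 = 19.2834.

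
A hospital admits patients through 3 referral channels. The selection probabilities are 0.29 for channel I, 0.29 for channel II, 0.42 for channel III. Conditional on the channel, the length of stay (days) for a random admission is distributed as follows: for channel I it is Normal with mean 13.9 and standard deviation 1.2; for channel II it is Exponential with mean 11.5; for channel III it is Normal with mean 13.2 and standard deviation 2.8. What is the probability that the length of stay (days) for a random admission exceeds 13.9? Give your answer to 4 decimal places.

0.4001

Conditional on each channel, P(X > 13.9): I: 0.5; II: 0.298586; III: 0.401294.
By total probability, P(X > 13.9) = 0.29·0.5 + 0.29·0.298586 + 0.42·0.401294 = 0.400133.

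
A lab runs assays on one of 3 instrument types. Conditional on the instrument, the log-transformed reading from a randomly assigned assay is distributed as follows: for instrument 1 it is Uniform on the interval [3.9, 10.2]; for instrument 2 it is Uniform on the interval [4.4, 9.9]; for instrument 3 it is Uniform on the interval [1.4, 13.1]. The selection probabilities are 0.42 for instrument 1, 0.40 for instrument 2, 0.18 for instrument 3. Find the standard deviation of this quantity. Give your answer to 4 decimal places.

2.1110

Per component, 1: μ=7.05, E[X²]=53.01; 2: μ=7.15, E[X²]=53.6433; 3: μ=7.25, E[X²]=63.97.
E[X] = 0.42·7.05 + 0.4·7.15 + 0.18·7.25 = 7.126.
E[X²] = 0.42·53.01 + 0.4·53.6433 + 0.18·63.97 = 55.2361.
Var(X) = E[X²] − (E[X])² = 55.2361 − 50.7799 = 4.45626.
SD(X) = √4.45626 = 2.11098.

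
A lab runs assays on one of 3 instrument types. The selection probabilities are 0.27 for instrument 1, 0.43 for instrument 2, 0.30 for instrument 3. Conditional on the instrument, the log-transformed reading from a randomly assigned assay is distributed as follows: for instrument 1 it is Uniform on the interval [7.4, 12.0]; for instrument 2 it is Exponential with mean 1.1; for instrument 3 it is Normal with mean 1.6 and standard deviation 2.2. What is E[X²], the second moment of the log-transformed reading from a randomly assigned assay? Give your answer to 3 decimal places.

For each component E[X²] = Var + (mean)², giving 1: 95.8533; 2: 2.42; 3: 7.4.
Overall E[X²] = 0.27·95.8533 + 0.43·2.42 + 0.3·7.4 = 29.141.

29.141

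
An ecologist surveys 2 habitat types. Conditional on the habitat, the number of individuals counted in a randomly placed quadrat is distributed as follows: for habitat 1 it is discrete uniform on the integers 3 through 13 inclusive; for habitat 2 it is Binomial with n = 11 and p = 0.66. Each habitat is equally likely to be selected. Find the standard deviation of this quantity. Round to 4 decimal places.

2.5241

Per component, 1: μ=8, E[X²]=74; 2: μ=7.26, E[X²]=55.176.
E[X] = 0.5·8 + 0.5·7.26 = 7.63.
E[X²] = 0.5·74 + 0.5·55.176 = 64.588.
Var(X) = E[X²] − (E[X])² = 64.588 − 58.2169 = 6.3711.
SD(X) = √6.3711 = 2.5241.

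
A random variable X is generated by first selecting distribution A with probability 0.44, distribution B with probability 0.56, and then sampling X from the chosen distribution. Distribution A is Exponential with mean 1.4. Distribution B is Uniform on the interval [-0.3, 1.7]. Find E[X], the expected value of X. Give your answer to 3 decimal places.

Component means — A: 1.4; B: 0.7.
E[X] = 0.44·1.4 + 0.56·0.7 = 1.008.

1.008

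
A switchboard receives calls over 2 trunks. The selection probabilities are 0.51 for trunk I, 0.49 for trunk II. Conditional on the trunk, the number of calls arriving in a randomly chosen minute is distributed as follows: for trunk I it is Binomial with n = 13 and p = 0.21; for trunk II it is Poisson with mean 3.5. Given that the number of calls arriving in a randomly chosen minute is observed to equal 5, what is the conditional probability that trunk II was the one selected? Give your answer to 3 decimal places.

0.614

Likelihoods P(X=5 | ·): I: 0.0797428; II: 0.132169.
Posterior ∝ prior × likelihood. Numerator for II: 0.49·0.132169 = 0.0647626.
Normalizing constant: 0.51·0.0797428 + 0.49·0.132169 = 0.105431.
P(II | observation) = 0.0647626 / 0.105431 = 0.614263.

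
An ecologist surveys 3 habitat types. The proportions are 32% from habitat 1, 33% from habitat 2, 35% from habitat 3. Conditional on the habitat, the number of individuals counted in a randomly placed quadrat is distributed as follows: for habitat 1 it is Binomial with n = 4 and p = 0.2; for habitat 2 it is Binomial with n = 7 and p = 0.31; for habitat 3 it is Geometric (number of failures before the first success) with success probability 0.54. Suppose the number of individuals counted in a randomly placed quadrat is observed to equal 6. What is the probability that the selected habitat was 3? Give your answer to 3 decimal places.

Likelihoods P(X=6 | ·): 1: 0; 2: 0.00428664; 3: 0.00511612.
Posterior ∝ prior × likelihood. Numerator for 3: 0.35·0.00511612 = 0.00179064.
Normalizing constant: 0.32·0 + 0.33·0.00428664 + 0.35·0.00511612 = 0.00320523.
P(3 | observation) = 0.00179064 / 0.00320523 = 0.558662.

0.559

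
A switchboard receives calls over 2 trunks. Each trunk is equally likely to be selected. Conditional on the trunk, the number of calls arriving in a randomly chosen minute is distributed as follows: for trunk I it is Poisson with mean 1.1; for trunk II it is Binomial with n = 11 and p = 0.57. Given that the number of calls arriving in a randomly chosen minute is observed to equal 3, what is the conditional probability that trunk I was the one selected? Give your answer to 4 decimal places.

0.6740

Likelihoods P(X=3 | ·): I: 0.0738419; II: 0.0357155.
Posterior ∝ prior × likelihood. Numerator for I: 0.5·0.0738419 = 0.036921.
Normalizing constant: 0.5·0.0738419 + 0.5·0.0357155 = 0.0547787.
P(I | observation) = 0.036921 / 0.0547787 = 0.674002.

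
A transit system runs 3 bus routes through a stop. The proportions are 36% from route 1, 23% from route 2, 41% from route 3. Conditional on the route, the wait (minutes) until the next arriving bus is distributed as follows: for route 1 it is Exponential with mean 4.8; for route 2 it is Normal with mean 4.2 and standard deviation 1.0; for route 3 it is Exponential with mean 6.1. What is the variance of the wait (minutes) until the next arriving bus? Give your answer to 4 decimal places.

24.4002

Per component, 1: μ=4.8, E[X²]=46.08; 2: μ=4.2, E[X²]=18.64; 3: μ=6.1, E[X²]=74.42.
E[X] = 0.36·4.8 + 0.23·4.2 + 0.41·6.1 = 5.195.
E[X²] = 0.36·46.08 + 0.23·18.64 + 0.41·74.42 = 51.3882.
Var(X) = E[X²] − (E[X])² = 51.3882 − 26.988 = 24.4002.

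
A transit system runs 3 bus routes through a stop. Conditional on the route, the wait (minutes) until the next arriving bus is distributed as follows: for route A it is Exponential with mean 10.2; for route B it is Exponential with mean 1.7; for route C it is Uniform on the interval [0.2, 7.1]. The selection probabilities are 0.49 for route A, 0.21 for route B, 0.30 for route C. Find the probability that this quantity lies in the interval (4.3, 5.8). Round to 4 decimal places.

0.1190

Conditional on each route, P(4.3 < X < 5.8): A: 0.0897148; B: 0.0467229; C: 0.217391.
By total probability, P(4.3 < X < 5.8) = 0.49·0.0897148 + 0.21·0.0467229 + 0.3·0.217391 = 0.118989.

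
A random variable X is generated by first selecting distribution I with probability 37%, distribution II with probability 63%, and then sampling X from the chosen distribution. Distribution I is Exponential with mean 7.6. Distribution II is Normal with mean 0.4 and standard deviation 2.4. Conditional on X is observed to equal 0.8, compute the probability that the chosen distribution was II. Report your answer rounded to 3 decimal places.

Likelihoods f(0.8 | ·): I: 0.118433; II: 0.163933.
Posterior ∝ prior × likelihood. Numerator for II: 0.63·0.163933 = 0.103278.
Normalizing constant: 0.37·0.118433 + 0.63·0.163933 = 0.147098.
P(II | observation) = 0.103278 / 0.147098 = 0.702103.

0.702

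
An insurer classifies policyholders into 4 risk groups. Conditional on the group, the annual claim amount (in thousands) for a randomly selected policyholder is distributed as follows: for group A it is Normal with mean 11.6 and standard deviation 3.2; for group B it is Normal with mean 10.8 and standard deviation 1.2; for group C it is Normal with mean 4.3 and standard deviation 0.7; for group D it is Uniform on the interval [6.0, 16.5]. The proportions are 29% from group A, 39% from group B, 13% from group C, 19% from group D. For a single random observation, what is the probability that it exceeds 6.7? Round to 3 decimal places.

0.839

Conditional on each group, P(X > 6.7): A: 0.937146; B: 0.999683; C: 0.000303383; D: 0.933333.
By total probability, P(X > 6.7) = 0.29·0.937146 + 0.39·0.999683 + 0.13·0.000303383 + 0.19·0.933333 = 0.839022.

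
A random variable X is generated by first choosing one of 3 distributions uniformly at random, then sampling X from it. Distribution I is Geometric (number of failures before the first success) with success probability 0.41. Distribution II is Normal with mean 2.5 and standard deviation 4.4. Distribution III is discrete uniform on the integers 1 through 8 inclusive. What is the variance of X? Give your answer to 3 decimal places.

10.984

Per component, I: μ=1.43902, E[X²]=5.58061; II: μ=2.5, E[X²]=25.61; III: μ=4.5, E[X²]=25.5.
E[X] = 0.333333·1.43902 + 0.333333·2.5 + 0.333333·4.5 = 2.81301.
E[X²] = 0.333333·5.58061 + 0.333333·25.61 + 0.333333·25.5 = 18.8969.
Var(X) = E[X²] − (E[X])² = 18.8969 − 7.91301 = 10.9839.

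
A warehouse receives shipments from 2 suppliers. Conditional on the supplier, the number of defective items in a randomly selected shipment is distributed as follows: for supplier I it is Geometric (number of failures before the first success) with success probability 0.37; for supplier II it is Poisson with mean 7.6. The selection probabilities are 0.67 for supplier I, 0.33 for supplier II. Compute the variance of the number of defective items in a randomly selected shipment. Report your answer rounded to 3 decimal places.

Per component, I: μ=1.7027, E[X²]=7.5011; II: μ=7.6, E[X²]=65.36.
E[X] = 0.67·1.7027 + 0.33·7.6 = 3.64881.
E[X²] = 0.67·7.5011 + 0.33·65.36 = 26.5945.
Var(X) = E[X²] − (E[X])² = 26.5945 − 13.3138 = 13.2807.

13.281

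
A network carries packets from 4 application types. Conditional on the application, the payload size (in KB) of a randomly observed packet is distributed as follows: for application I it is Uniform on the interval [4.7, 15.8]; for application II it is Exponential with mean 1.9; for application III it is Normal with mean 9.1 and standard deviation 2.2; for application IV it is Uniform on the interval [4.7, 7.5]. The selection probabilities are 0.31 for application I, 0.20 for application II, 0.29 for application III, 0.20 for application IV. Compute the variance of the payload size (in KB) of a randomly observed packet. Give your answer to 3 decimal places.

Per component, I: μ=10.25, E[X²]=115.33; II: μ=1.9, E[X²]=7.22; III: μ=9.1, E[X²]=87.65; IV: μ=6.1, E[X²]=37.8633.
E[X] = 0.31·10.25 + 0.2·1.9 + 0.29·9.1 + 0.2·6.1 = 7.4165.
E[X²] = 0.31·115.33 + 0.2·7.22 + 0.29·87.65 + 0.2·37.8633 = 70.1875.
Var(X) = E[X²] − (E[X])² = 70.1875 − 55.0045 = 15.183.

15.183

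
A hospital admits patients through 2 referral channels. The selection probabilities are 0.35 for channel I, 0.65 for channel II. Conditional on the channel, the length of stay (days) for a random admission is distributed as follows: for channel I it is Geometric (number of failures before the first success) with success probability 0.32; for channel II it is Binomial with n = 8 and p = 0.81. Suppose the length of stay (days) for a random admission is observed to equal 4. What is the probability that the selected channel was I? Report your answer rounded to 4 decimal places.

Likelihoods P(X=4 | ·): I: 0.0684204; II: 0.0392692.
Posterior ∝ prior × likelihood. Numerator for I: 0.35·0.0684204 = 0.0239471.
Normalizing constant: 0.35·0.0684204 + 0.65·0.0392692 = 0.0494721.
P(I | observation) = 0.0239471 / 0.0494721 = 0.484053.

0.4841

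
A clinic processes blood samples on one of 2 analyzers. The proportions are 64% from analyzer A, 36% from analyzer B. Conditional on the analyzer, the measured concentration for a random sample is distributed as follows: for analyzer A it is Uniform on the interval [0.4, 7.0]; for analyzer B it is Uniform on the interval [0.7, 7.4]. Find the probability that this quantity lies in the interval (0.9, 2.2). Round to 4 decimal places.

Conditional on each analyzer, P(0.9 < X < 2.2): A: 0.19697; B: 0.19403.
By total probability, P(0.9 < X < 2.2) = 0.64·0.19697 + 0.36·0.19403 = 0.195911.

0.1959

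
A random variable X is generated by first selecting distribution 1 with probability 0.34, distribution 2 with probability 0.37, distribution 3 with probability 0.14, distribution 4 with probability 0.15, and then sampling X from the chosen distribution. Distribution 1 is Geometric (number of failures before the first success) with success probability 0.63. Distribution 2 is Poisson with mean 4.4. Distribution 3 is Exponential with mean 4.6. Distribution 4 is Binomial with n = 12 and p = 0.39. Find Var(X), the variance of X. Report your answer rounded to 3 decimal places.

Per component, 1: μ=0.587302, E[X²]=1.27715; 2: μ=4.4, E[X²]=23.76; 3: μ=4.6, E[X²]=42.32; 4: μ=4.68, E[X²]=24.7572.
E[X] = 0.34·0.587302 + 0.37·4.4 + 0.14·4.6 + 0.15·4.68 = 3.17368.
E[X²] = 0.34·1.27715 + 0.37·23.76 + 0.14·42.32 + 0.15·24.7572 = 18.8638.
Var(X) = E[X²] − (E[X])² = 18.8638 − 10.0723 = 8.79155.

8.792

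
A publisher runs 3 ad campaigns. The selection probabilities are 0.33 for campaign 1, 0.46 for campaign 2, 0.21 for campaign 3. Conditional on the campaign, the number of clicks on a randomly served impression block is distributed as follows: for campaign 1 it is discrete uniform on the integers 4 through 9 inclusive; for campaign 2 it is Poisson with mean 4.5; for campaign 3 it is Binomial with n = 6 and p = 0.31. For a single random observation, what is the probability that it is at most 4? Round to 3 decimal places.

Conditional on each campaign, P(X ≤ 4): 1: 0.166667; 2: 0.532104; 3: 0.98726.
By total probability, P(X ≤ 4) = 0.33·0.166667 + 0.46·0.532104 + 0.21·0.98726 = 0.507092.

0.507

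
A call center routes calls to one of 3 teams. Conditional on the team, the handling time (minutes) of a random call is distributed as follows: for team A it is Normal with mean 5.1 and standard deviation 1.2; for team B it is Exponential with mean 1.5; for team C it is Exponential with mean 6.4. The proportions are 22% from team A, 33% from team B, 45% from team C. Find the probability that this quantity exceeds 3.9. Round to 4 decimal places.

0.4543

Conditional on each team, P(X > 3.9): A: 0.841345; B: 0.0742736; C: 0.543691.
By total probability, P(X > 3.9) = 0.22·0.841345 + 0.33·0.0742736 + 0.45·0.543691 = 0.454267.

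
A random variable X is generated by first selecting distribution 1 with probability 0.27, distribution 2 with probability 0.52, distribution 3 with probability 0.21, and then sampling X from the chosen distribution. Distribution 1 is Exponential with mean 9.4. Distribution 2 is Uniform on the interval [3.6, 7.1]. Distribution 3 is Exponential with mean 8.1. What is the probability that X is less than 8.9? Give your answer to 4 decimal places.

0.8253

Conditional on each component, P(X < 8.9): 1: 0.612023; 2: 1; 3: 0.666718.
By total probability, P(X < 8.9) = 0.27·0.612023 + 0.52·1 + 0.21·0.666718 = 0.825257.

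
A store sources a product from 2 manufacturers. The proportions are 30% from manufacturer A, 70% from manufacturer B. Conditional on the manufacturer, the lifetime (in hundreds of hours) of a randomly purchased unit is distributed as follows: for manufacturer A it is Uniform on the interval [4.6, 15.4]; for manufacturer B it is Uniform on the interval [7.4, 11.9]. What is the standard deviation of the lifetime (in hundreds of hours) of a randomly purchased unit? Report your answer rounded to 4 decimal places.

2.0305

Per component, A: μ=10, E[X²]=109.72; B: μ=9.65, E[X²]=94.81.
E[X] = 0.3·10 + 0.7·9.65 = 9.755.
E[X²] = 0.3·109.72 + 0.7·94.81 = 99.283.
Var(X) = E[X²] − (E[X])² = 99.283 − 95.16 = 4.12298.
SD(X) = √4.12298 = 2.03051.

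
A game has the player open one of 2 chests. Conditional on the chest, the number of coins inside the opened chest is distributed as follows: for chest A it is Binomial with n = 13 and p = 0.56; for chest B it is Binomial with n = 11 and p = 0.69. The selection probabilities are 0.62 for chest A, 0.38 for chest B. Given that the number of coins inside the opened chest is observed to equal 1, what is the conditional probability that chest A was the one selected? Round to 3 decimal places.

Likelihoods P(X=1 | ·): A: 0.000383322; B: 6.22098e-05.
Posterior ∝ prior × likelihood. Numerator for A: 0.62·0.000383322 = 0.00023766.
Normalizing constant: 0.62·0.000383322 + 0.38·6.22098e-05 = 0.000261299.
P(A | observation) = 0.00023766 / 0.000261299 = 0.90953.

0.910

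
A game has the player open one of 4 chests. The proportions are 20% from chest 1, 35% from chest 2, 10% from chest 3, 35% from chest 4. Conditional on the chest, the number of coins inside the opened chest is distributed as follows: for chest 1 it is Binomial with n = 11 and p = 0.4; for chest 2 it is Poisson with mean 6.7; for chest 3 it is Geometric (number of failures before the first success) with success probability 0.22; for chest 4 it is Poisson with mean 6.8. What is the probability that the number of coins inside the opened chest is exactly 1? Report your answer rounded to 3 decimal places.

0.028

Conditional on each chest, P(X = 1): 1: 0.0266051; 2: 0.00824711; 3: 0.1716; 4: 0.00757367.
By total probability, P(X = 1) = 0.2·0.0266051 + 0.35·0.00824711 + 0.1·0.1716 + 0.35·0.00757367 = 0.0280183.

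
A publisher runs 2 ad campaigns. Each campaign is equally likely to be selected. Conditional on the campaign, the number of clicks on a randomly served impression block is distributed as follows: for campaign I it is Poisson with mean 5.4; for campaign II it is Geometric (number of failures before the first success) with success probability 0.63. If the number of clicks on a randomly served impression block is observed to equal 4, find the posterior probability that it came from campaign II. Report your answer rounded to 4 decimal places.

0.0687

Likelihoods P(X=4 | ·): I: 0.16002; II: 0.0118072.
Posterior ∝ prior × likelihood. Numerator for II: 0.5·0.0118072 = 0.00590361.
Normalizing constant: 0.5·0.16002 + 0.5·0.0118072 = 0.0859135.
P(II | observation) = 0.00590361 / 0.0859135 = 0.0687157.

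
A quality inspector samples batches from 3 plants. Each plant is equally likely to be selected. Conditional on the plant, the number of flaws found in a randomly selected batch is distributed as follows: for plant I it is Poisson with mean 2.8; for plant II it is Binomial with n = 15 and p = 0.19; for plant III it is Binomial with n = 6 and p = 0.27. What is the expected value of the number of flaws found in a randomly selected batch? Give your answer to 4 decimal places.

Component means — I: 2.8; II: 2.85; III: 1.62.
E[X] = 0.333333·2.8 + 0.333333·2.85 + 0.333333·1.62 = 2.42333.

2.4233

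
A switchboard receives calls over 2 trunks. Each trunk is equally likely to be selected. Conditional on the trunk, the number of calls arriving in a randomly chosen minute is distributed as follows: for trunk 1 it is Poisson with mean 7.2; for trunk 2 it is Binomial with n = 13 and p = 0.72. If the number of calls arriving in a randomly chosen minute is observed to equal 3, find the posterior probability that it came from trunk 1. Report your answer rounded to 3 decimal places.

0.993

Likelihoods P(X=3 | ·): 1: 0.0464436; 2: 0.000316187.
Posterior ∝ prior × likelihood. Numerator for 1: 0.5·0.0464436 = 0.0232218.
Normalizing constant: 0.5·0.0464436 + 0.5·0.000316187 = 0.0233799.
P(1 | observation) = 0.0232218 / 0.0233799 = 0.993238.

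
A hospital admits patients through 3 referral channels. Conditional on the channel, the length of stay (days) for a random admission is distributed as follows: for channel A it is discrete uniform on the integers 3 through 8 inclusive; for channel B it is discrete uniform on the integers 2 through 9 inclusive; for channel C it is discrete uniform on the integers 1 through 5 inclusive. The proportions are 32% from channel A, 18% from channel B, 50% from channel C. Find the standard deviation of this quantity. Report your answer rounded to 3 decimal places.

Per component, A: μ=5.5, E[X²]=33.1667; B: μ=5.5, E[X²]=35.5; C: μ=3, E[X²]=11.
E[X] = 0.32·5.5 + 0.18·5.5 + 0.5·3 = 4.25.
E[X²] = 0.32·33.1667 + 0.18·35.5 + 0.5·11 = 22.5033.
Var(X) = E[X²] − (E[X])² = 22.5033 − 18.0625 = 4.44083.
SD(X) = √4.44083 = 2.10733.

2.107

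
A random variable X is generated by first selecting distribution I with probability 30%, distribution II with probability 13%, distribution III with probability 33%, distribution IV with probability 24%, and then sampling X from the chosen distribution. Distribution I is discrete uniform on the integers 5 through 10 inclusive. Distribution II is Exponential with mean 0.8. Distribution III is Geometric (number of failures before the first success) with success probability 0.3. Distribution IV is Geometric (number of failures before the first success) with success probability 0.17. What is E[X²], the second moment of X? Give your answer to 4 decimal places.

For each component E[X²] = Var + (mean)², giving I: 59.1667; II: 1.28; III: 13.2222; IV: 52.5571.
Overall E[X²] = 0.3·59.1667 + 0.13·1.28 + 0.33·13.2222 + 0.24·52.5571 = 34.8934.

34.8934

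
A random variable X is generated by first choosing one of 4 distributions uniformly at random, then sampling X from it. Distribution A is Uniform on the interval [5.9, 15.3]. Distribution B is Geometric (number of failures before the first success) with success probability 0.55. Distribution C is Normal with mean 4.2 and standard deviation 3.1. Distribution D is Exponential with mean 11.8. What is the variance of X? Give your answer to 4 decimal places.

Per component, A: μ=10.6, E[X²]=119.723; B: μ=0.818182, E[X²]=2.15702; C: μ=4.2, E[X²]=27.25; D: μ=11.8, E[X²]=278.48.
E[X] = 0.25·10.6 + 0.25·0.818182 + 0.25·4.2 + 0.25·11.8 = 6.85455.
E[X²] = 0.25·119.723 + 0.25·2.15702 + 0.25·27.25 + 0.25·278.48 = 106.903.
Var(X) = E[X²] − (E[X])² = 106.903 − 46.9848 = 59.9178.

59.9178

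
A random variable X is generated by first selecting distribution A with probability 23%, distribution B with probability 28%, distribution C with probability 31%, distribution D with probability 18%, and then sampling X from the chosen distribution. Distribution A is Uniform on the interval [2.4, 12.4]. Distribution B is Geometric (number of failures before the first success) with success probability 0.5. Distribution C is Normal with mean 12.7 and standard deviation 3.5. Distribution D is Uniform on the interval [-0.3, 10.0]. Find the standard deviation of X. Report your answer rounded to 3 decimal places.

Per component, A: μ=7.4, E[X²]=63.0933; B: μ=1, E[X²]=3; C: μ=12.7, E[X²]=173.54; D: μ=4.85, E[X²]=32.3633.
E[X] = 0.23·7.4 + 0.28·1 + 0.31·12.7 + 0.18·4.85 = 6.792.
E[X²] = 0.23·63.0933 + 0.28·3 + 0.31·173.54 + 0.18·32.3633 = 74.9743.
Var(X) = E[X²] − (E[X])² = 74.9743 − 46.1313 = 28.843.
SD(X) = √28.843 = 5.37057.

5.371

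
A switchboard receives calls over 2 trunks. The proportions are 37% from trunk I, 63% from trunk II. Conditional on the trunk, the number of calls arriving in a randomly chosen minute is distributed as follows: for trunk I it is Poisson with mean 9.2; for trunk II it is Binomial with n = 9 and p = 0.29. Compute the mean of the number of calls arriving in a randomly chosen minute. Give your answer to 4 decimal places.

Component means — I: 9.2; II: 2.61.
E[X] = 0.37·9.2 + 0.63·2.61 = 5.0483.

5.0483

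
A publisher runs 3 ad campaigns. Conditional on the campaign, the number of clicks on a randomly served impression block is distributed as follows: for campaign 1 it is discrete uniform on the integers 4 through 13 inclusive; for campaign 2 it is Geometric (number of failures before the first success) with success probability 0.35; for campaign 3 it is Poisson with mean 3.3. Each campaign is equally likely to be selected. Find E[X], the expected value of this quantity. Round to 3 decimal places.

4.552

Component means — 1: 8.5; 2: 1.85714; 3: 3.3.
E[X] = 0.333333·8.5 + 0.333333·1.85714 + 0.333333·3.3 = 4.55238.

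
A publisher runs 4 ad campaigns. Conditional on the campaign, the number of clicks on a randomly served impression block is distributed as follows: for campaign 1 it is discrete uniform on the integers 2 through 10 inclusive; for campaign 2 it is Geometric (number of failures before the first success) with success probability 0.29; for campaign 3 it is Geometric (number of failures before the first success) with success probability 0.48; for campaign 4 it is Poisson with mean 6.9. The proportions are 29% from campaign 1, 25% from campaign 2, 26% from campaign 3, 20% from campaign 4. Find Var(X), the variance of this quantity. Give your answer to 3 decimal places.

11.666

Per component, 1: μ=6, E[X²]=42.6667; 2: μ=2.44828, E[X²]=14.4364; 3: μ=1.08333, E[X²]=3.43056; 4: μ=6.9, E[X²]=54.51.
E[X] = 0.29·6 + 0.25·2.44828 + 0.26·1.08333 + 0.2·6.9 = 4.01374.
E[X²] = 0.29·42.6667 + 0.25·14.4364 + 0.26·3.43056 + 0.2·54.51 = 27.7764.
Var(X) = E[X²] − (E[X])² = 27.7764 − 16.1101 = 11.6663.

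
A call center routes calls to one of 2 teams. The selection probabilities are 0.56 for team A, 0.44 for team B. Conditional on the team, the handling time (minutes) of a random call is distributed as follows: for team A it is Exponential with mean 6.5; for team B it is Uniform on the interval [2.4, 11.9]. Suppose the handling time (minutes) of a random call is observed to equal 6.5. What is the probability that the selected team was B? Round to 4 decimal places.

Likelihoods f(6.5 | ·): A: 0.0565968; B: 0.105263.
Posterior ∝ prior × likelihood. Numerator for B: 0.44·0.105263 = 0.0463158.
Normalizing constant: 0.56·0.0565968 + 0.44·0.105263 = 0.07801.
P(B | observation) = 0.0463158 / 0.07801 = 0.593716.

0.5937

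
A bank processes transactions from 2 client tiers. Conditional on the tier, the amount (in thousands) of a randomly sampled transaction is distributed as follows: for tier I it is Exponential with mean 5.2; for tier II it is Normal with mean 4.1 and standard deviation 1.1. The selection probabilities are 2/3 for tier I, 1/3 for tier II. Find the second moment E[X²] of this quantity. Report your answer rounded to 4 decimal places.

For each component E[X²] = Var + (mean)², giving I: 54.08; II: 18.02.
Overall E[X²] = 0.666667·54.08 + 0.333333·18.02 = 42.06.

42.0600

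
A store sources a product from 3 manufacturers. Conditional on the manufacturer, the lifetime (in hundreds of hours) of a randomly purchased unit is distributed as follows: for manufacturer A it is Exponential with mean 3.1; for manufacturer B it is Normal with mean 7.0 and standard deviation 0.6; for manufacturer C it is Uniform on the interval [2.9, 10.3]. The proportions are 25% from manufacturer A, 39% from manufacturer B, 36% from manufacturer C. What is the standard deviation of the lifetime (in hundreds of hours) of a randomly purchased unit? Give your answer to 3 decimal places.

Per component, A: μ=3.1, E[X²]=19.22; B: μ=7, E[X²]=49.36; C: μ=6.6, E[X²]=48.1233.
E[X] = 0.25·3.1 + 0.39·7 + 0.36·6.6 = 5.881.
E[X²] = 0.25·19.22 + 0.39·49.36 + 0.36·48.1233 = 41.3798.
Var(X) = E[X²] − (E[X])² = 41.3798 − 34.5862 = 6.79364.
SD(X) = √6.79364 = 2.60646.

2.606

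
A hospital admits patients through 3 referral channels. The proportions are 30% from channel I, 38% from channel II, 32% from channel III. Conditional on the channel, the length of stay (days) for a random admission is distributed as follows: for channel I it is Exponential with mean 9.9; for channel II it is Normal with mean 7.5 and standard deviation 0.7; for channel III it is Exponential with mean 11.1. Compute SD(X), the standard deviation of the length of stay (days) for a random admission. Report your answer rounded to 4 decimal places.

8.4491

Per component, I: μ=9.9, E[X²]=196.02; II: μ=7.5, E[X²]=56.74; III: μ=11.1, E[X²]=246.42.
E[X] = 0.3·9.9 + 0.38·7.5 + 0.32·11.1 = 9.372.
E[X²] = 0.3·196.02 + 0.38·56.74 + 0.32·246.42 = 159.222.
Var(X) = E[X²] − (E[X])² = 159.222 − 87.8344 = 71.3872.
SD(X) = √71.3872 = 8.4491.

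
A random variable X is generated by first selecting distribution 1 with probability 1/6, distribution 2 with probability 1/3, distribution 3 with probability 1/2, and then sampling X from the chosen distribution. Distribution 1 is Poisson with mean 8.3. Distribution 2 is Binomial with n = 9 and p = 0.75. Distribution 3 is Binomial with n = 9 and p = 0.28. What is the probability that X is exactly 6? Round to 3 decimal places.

Conditional on each component, P(X = 6): 1: 0.112847; 2: 0.233597; 3: 0.0151086.
By total probability, P(X = 6) = 0.166667·0.112847 + 0.333333·0.233597 + 0.5·0.0151086 = 0.104228.

0.104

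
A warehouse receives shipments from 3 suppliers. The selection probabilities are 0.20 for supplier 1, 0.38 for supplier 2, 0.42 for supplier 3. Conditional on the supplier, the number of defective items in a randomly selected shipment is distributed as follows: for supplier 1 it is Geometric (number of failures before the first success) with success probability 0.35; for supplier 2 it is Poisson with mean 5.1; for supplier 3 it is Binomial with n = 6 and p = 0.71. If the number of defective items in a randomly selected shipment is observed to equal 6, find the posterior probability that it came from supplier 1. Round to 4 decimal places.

0.0456

Likelihoods P(X=6 | ·): 1: 0.0263966; 2: 0.149; 3: 0.1281.
Posterior ∝ prior × likelihood. Numerator for 1: 0.2·0.0263966 = 0.00527932.
Normalizing constant: 0.2·0.0263966 + 0.38·0.149 + 0.42·0.1281 = 0.115701.
P(1 | observation) = 0.00527932 / 0.115701 = 0.0456288.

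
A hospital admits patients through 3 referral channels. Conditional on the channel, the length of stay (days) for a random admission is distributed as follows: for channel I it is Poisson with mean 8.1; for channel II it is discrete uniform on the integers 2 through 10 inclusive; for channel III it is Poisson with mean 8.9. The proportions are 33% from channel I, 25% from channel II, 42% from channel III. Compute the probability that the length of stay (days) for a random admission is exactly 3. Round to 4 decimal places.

Conditional on each channel, P(X = 3): I: 0.0268855; II: 0.111111; III: 0.016025.
By total probability, P(X = 3) = 0.33·0.0268855 + 0.25·0.111111 + 0.42·0.016025 = 0.0433805.

0.0434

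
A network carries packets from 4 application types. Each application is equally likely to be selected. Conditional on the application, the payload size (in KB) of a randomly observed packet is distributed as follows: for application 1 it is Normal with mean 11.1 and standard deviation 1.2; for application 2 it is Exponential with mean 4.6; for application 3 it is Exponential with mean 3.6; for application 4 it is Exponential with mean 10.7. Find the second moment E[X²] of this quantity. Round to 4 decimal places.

For each component E[X²] = Var + (mean)², giving 1: 124.65; 2: 42.32; 3: 25.92; 4: 228.98.
Overall E[X²] = 0.25·124.65 + 0.25·42.32 + 0.25·25.92 + 0.25·228.98 = 105.467.

105.4675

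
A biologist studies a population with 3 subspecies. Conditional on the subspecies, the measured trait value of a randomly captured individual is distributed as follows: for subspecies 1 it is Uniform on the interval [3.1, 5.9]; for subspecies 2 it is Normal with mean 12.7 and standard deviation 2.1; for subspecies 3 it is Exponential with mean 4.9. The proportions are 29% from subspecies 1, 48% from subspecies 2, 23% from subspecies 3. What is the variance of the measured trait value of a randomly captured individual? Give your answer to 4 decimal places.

Per component, 1: μ=4.5, E[X²]=20.9033; 2: μ=12.7, E[X²]=165.7; 3: μ=4.9, E[X²]=48.02.
E[X] = 0.29·4.5 + 0.48·12.7 + 0.23·4.9 = 8.528.
E[X²] = 0.29·20.9033 + 0.48·165.7 + 0.23·48.02 = 96.6426.
Var(X) = E[X²] − (E[X])² = 96.6426 − 72.7268 = 23.9158.

23.9158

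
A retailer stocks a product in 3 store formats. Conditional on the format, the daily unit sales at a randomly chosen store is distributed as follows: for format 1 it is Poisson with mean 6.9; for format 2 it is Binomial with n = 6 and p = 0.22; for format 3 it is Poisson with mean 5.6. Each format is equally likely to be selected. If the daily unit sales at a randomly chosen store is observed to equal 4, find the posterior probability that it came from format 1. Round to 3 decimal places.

0.355

Likelihoods P(X=4 | ·): 1: 0.0951816; 2: 0.0213782; 3: 0.151528.
Posterior ∝ prior × likelihood. Numerator for 1: 0.333333·0.0951816 = 0.0317272.
Normalizing constant: 0.333333·0.0951816 + 0.333333·0.0213782 + 0.333333·0.151528 = 0.0893625.
P(1 | observation) = 0.0317272 / 0.0893625 = 0.35504.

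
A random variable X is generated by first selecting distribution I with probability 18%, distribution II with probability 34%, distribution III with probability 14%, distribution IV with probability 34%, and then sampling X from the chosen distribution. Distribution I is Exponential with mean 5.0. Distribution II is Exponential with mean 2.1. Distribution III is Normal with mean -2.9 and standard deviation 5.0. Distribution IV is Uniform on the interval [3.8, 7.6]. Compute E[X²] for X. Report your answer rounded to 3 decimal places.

28.132

For each component E[X²] = Var + (mean)², giving I: 50; II: 8.82; III: 33.41; IV: 33.6933.
Overall E[X²] = 0.18·50 + 0.34·8.82 + 0.14·33.41 + 0.34·33.6933 = 28.1319.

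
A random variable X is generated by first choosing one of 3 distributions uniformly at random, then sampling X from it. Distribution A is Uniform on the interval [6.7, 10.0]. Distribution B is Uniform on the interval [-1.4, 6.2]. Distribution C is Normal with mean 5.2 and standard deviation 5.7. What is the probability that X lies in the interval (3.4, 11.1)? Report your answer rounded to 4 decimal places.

Conditional on each component, P(3.4 < X < 11.1): A: 1; B: 0.368421; C: 0.473605.
By total probability, P(3.4 < X < 11.1) = 0.333333·1 + 0.333333·0.368421 + 0.333333·0.473605 = 0.614009.

0.6140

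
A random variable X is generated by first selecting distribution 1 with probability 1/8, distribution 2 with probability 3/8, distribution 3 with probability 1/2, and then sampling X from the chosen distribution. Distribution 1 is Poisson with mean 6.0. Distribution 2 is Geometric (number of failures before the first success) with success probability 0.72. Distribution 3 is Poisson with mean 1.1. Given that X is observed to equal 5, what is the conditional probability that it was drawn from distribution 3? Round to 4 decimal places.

Likelihoods P(X=5 | ·): 1: 0.160623; 2: 0.00123915; 3: 0.00446744.
Posterior ∝ prior × likelihood. Numerator for 3: 0.5·0.00446744 = 0.00223372.
Normalizing constant: 0.125·0.160623 + 0.375·0.00123915 + 0.5·0.00446744 = 0.0227763.
P(3 | observation) = 0.00223372 / 0.0227763 = 0.0980721.

0.0981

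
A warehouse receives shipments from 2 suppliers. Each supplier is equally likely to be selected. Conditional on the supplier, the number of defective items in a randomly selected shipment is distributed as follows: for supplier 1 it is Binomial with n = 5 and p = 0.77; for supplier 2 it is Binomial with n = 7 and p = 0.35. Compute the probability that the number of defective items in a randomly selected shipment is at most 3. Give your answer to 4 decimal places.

0.5626

Conditional on each supplier, P(X ≤ 3): 1: 0.325062; 2: 0.800154.
By total probability, P(X ≤ 3) = 0.5·0.325062 + 0.5·0.800154 = 0.562608.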